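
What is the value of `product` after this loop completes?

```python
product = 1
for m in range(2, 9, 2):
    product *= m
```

Product of even numbers 2 to 8
`product` takes the values: 1 → 2 → 8 → 48 → 384

Answer: 384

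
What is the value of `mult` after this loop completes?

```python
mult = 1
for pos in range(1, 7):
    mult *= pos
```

6! = 720
`mult` takes the values: 1 → 2 → 6 → 24 → 120 → 720

Answer: 720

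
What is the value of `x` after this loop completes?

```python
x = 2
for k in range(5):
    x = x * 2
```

Multiply by 2, 5 times: 2 * 2^5 = 64
`x` takes the values: 2 → 4 → 8 → 16 → 32 → 64

Answer: 64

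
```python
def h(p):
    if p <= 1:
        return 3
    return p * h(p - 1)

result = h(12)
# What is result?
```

h(12) = 12 * 11 * 10 * 9 * 8 * 7 * 6 * 5 * 4 * 3 * 2 * 3 = 1437004800

Answer: 1437004800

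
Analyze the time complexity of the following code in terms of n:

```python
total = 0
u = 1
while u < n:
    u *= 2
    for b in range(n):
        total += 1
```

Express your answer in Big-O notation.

Each loop level contributes: log n × n. Multiplying the contributions gives O(n log n).

Answer: O(n log n)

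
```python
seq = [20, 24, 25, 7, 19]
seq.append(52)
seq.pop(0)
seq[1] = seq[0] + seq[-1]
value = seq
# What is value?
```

Trace:
`seq = [20, 24, 25, 7, 19]` → seq = [20, 24, 25, 7, 19]
`seq.append(52)` → seq = [20, 24, 25, 7, 19, 52]
`seq.pop(0)` → seq = [24, 25, 7, 19, 52]
`seq[1] = seq[0] + seq[-1]` → seq = [24, 76, 7, 19, 52]
`value = seq` → value = [24, 76, 7, 19, 52]
So value = [24, 76, 7, 19, 52]

Answer: [24, 76, 7, 19, 52]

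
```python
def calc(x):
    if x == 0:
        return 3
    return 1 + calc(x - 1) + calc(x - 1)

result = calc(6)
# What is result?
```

calc(x) = 1 + 2·calc(x-1), calc(0)=3. Closed form: (3+1)·2^6 - 1 = 255.

Answer: 255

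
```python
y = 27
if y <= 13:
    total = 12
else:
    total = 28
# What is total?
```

Trace:
`y = 27` → y = 27
`if y <= 13: ...` → y <= 13 is False, take else branch → total = 28
So total = 28

Answer: 28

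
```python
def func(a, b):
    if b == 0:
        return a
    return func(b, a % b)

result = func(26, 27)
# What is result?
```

func(26, 27) -> func(27, 26) -> func(26, 1) -> func(1, 0) -> 1

Answer: 1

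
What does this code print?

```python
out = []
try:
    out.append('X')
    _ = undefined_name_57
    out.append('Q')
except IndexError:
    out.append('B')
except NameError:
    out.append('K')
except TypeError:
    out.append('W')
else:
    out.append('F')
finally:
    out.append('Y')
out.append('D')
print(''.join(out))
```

Execution trace: 'X' (try body) → 'K' (except NameError) → 'Y' (finally) → 'D' (after the try/except). Output: XKYD

Answer: XKYD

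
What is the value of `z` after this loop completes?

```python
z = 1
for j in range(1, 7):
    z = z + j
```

Start at 1, add 1 through 6
`z` takes the values: 1 → 2 → 4 → 7 → 11 → 16 → 22

Answer: 22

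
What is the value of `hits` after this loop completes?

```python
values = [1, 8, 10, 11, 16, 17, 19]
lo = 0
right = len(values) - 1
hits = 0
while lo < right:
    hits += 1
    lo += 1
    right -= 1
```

Iterations until pointers meet (list length 7)
`hits` takes the values: 0 → 1 → 2 → 3

Answer: 3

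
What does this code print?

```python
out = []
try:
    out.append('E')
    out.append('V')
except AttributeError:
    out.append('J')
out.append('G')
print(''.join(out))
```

Execution trace: 'E' (try body) → 'V' (try body, no exception) → 'G' (after the try/except). Output: EVG

Answer: EVG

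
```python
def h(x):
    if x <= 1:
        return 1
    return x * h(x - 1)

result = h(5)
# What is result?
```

h(5) = 5 * 4 * 3 * 2 * 1 = 120

Answer: 120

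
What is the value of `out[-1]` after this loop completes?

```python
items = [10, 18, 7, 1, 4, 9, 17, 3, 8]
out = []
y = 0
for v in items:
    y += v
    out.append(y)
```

Cumulative sum ends at 77
`out` takes the values: [] → [10] → [10, 28] → [10, 28, 35] → [10, 28, 35, 36] → [10, 28, 35, 36, 40] → [10, 28, 35, 36, 40, 49] → [10, 28, 35, 36, 40, 49, 66] → [10, 28, 35, 36, 40, 49, 66, 69] → [10, 28, 35, 36, 40, 49, 66, 69, 77]
So `out[-1]` = 77

Answer: 77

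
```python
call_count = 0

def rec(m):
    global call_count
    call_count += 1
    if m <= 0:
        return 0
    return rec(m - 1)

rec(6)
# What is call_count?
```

Linear recursion stepping by 1: 7 calls from m=6 down to ≤0.

Answer: 7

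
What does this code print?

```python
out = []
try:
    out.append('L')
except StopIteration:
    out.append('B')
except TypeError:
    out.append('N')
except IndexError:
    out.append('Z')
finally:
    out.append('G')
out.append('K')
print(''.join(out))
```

Execution trace: 'L' (try body, no exception) → 'G' (finally) → 'K' (after the try/except). Output: LGK

Answer: LGK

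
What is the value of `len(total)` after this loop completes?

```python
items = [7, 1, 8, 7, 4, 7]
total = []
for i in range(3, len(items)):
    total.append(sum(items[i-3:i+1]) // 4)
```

Number of 4-element averages
`total` takes the values: [] → [5] → [5, 5] → [5, 5, 6]
So `len(total)` = 3

Answer: 3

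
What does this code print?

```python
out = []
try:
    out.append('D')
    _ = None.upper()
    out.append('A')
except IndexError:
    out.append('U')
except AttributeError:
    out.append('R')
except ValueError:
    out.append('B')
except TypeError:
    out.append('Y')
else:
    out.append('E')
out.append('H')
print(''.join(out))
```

Execution trace: 'D' (try body) → 'R' (except AttributeError) → 'H' (after the try/except). Output: DRH

Answer: DRH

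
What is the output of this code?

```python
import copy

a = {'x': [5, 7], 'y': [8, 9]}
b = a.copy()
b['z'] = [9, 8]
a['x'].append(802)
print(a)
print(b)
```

Key concept: shallow copy of dict with mutable values.
Step by step:
`a = {'x': [5, 7], 'y': [8, 9]}` → a = {'x': [5, 7], 'y': [8, 9]}
`b = a.copy()` → b = {'x': [5, 7], 'y': [8, 9]}
`b['z'] = [9, 8]` → b = {'x': [5, 7], 'y': [8, 9], 'z': [9, 8]}
`a['x'].append(802)` → a = {'x': [5, 7, 802], 'y': [8, 9]}; b = {'x': [5, 7, 802], 'y': [8, 9], 'z': [9, 8]}
`print(a)` → prints {'x': [5, 7, 802], 'y': [8, 9]}
`print(b)` → prints {'x': [5, 7, 802], 'y': [8, 9], 'z': [9, 8]}

Answer:
{'x': [5, 7, 802], 'y': [8, 9]}
{'x': [5, 7, 802], 'y': [8, 9], 'z': [9, 8]}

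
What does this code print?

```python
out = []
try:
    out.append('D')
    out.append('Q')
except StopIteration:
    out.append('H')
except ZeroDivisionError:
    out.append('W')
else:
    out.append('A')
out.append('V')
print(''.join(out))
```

Execution trace: 'D' (try body) → 'Q' (try body, no exception) → 'A' (else) → 'V' (after the try/except). Output: DQAV

Answer: DQAV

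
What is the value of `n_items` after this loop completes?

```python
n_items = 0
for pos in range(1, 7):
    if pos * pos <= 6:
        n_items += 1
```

Count numbers where pos² ≤ 6
`n_items` takes the values: 0 → 1 → 2

Answer: 2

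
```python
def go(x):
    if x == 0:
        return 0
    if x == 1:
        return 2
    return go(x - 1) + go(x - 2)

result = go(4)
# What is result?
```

Build up from base cases: go(0)=0, go(1)=2, go(2)=2, go(3)=4, go(4)=6

Answer: 6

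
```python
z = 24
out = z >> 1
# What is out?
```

Trace:
`z = 24` → z = 24
`out = z >> 1` → out = 12
So out = 12

Answer: 12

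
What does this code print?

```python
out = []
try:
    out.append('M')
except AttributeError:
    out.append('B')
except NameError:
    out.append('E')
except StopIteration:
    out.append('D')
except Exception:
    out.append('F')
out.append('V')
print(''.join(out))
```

Execution trace: 'M' (try body, no exception) → 'V' (after the try/except). Output: MV

Answer: MV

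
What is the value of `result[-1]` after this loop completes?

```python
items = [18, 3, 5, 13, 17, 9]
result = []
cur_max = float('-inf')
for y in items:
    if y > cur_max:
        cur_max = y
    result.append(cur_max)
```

Running max ends at 18
`result` takes the values: [] → [18] → [18, 18] → [18, 18, 18] → [18, 18, 18, 18] → [18, 18, 18, 18, 18] → [18, 18, 18, 18, 18, 18]
So `result[-1]` = 18

Answer: 18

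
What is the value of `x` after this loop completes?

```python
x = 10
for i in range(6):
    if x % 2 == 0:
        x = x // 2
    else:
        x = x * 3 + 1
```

Collatz-style transformation from 10
`x` takes the values: 10 → 5 → 16 → 8 → 4 → 2 → 1

Answer: 1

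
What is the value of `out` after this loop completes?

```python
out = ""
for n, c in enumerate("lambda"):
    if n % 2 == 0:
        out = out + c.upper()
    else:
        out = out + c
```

Uppercase even positions in 'lambda'
`out` takes the values: "" → "L" → "La" → "LaM" → "LaMb" → "LaMbD" → "LaMbDa"

Answer: "LaMbDa"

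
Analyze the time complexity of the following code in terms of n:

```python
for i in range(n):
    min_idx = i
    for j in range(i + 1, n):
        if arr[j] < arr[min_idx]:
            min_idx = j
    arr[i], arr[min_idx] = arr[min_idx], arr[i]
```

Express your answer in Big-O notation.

This is Selection sort. Time complexity: O(n²).

Answer: O(n²)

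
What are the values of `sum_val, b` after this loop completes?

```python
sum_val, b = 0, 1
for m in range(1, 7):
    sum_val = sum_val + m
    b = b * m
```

Sum and factorial of 1 to 6
`sum_val, b` takes the values: (0, 1) → (1, 1) → (3, 1) → (3, 2) → (6, 2) → (6, 6) → (10, 6) → (10, 24) → (15, 24) → (15, 120) → (21, 120) → (21, 720)

Answer: 21, 720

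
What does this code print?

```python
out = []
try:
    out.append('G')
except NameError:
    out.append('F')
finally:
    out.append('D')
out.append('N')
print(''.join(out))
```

Execution trace: 'G' (try body, no exception) → 'D' (finally) → 'N' (after the try/except). Output: GDN

Answer: GDN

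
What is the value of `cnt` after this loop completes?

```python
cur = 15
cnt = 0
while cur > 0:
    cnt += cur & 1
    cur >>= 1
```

Count set bits in 15 (binary: 0b1111)
`cnt` takes the values: 0 → 1 → 2 → 3 → 4

Answer: 4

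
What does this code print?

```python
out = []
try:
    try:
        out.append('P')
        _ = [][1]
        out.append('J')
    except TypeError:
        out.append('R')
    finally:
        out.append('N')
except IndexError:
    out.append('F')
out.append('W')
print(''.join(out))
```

Execution trace: 'P' (inner try body) → 'N' (inner finally) → 'F' (outer except IndexError) → 'W' (after the try/except). Output: PNFW

Answer: PNFW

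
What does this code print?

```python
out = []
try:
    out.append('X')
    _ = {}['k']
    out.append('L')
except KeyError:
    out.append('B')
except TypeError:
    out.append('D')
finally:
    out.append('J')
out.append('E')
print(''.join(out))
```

Execution trace: 'X' (try body) → 'B' (except KeyError) → 'J' (finally) → 'E' (after the try/except). Output: XBJE

Answer: XBJE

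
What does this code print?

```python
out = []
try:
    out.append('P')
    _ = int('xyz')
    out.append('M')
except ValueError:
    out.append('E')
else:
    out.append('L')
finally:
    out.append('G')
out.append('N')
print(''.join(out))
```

Execution trace: 'P' (try body) → 'E' (except ValueError) → 'G' (finally) → 'N' (after the try/except). Output: PEGN

Answer: PEGN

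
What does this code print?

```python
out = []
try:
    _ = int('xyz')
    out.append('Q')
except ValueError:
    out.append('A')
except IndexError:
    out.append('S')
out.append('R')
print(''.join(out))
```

Execution trace: 'A' (except ValueError) → 'R' (after the try/except). Output: AR

Answer: AR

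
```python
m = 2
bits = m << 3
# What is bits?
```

Trace:
`m = 2` → m = 2
`bits = m << 3` → bits = 16
So bits = 16

Answer: 16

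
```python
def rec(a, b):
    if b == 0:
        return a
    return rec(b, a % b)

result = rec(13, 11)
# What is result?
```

rec(13, 11) -> rec(11, 2) -> rec(2, 1) -> rec(1, 0) -> 1

Answer: 1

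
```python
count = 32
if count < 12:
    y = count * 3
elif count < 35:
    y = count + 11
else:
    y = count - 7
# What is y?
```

Trace:
`count = 32` → count = 32
`if count < 12: ...` → count < 12 is False, count < 35 is True → y = 43
So y = 43

Answer: 43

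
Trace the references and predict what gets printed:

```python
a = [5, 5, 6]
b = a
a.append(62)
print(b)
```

Key concept: basic list aliasing.
Step by step:
`a = [5, 5, 6]` → a = [5, 5, 6]
`b = a` → b = [5, 5, 6] (same object as a)
`a.append(62)` → a = [5, 5, 6, 62] (same object as b); b = [5, 5, 6, 62] (same object as a)
`print(b)` → prints [5, 5, 6, 62]

Answer: [5, 5, 6, 62]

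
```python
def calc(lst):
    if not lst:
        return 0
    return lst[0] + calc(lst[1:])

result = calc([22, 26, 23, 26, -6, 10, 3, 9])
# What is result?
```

22 + 26 + 23 + 26 + (-6) + 10 + 3 + 9 + 0 = 113

Answer: 113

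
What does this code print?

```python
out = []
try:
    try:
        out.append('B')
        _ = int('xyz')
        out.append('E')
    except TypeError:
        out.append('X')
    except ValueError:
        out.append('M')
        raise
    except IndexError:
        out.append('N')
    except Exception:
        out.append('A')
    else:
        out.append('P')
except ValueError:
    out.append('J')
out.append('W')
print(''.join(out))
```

Execution trace: 'B' (inner try body) → 'M' (inner except ValueError) → 'J' (outer except ValueError) → 'W' (after the try/except). Output: BMJW

Answer: BMJW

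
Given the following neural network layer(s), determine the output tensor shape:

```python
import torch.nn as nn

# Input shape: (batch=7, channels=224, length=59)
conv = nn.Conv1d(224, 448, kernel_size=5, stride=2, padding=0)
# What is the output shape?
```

Input: (7, 224, 59) -> Output: (7, 448, 28)

Answer: (7, 448, 28)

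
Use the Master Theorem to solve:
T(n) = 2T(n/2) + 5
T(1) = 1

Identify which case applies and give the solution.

a=2, b=2, f(n)=5. log_2(2) = 1. Since c=0 < 1, Case 1 applies: T(n) = Θ(n^log_b(a)) = O(n).

Answer: O(n) - Case 1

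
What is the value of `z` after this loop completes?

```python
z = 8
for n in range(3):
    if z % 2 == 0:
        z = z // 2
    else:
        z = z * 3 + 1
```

Collatz-style transformation from 8
`z` takes the values: 8 → 4 → 2 → 1

Answer: 1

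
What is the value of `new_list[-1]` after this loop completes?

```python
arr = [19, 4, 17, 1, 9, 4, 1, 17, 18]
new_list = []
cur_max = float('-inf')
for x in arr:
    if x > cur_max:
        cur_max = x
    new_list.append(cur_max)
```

Running max ends at 19
`new_list` takes the values: [] → [19] → [19, 19] → [19, 19, 19] → [19, 19, 19, 19] → [19, 19, 19, 19, 19] → [19, 19, 19, 19, 19, 19] → [19, 19, 19, 19, 19, 19, 19] → [19, 19, 19, 19, 19, 19, 19, 19] → [19, 19, 19, 19, 19, 19, 19, 19, 19]
So `new_list[-1]` = 19

Answer: 19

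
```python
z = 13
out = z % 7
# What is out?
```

Trace:
`z = 13` → z = 13
`out = z % 7` → out = 6
So out = 6

Answer: 6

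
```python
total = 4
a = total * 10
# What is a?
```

Trace:
`total = 4` → total = 4
`a = total * 10` → a = 40
So a = 40

Answer: 40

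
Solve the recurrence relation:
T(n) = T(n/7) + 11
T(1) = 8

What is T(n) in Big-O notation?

Each step divides n by 7 and adds 11. After log_7(n) steps we reach T(1)=8. So T(n) = 11·log_7(n) + 8 = O(log n).

Answer: O(log n)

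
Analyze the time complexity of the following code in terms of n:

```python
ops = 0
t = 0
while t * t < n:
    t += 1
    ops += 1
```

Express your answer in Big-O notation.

Each loop level contributes: √n. Multiplying the contributions gives O(√n).

Answer: O(√n)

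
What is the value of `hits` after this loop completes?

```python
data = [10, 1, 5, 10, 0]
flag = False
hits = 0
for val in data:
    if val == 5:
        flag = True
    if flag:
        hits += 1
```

Count elements after first 5 in [10, 1, 5, 10, 0]
`hits` takes the values: 0 → 1 → 2 → 3

Answer: 3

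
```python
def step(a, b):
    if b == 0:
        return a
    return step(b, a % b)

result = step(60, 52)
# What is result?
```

step(60, 52) -> step(52, 8) -> step(8, 4) -> step(4, 0) -> 4

Answer: 4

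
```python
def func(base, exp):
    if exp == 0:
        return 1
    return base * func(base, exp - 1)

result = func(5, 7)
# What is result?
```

func(5, 7) = 5 * 5 * 5 * 5 * 5 * 5 * 5 = 78125

Answer: 78125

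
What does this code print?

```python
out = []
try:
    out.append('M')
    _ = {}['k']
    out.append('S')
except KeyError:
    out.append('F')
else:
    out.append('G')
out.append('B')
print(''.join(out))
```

Execution trace: 'M' (try body) → 'F' (except KeyError) → 'B' (after the try/except). Output: MFB

Answer: MFB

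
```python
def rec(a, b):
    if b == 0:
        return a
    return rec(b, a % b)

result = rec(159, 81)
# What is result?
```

rec(159, 81) -> rec(81, 78) -> rec(78, 3) -> rec(3, 0) -> 3

Answer: 3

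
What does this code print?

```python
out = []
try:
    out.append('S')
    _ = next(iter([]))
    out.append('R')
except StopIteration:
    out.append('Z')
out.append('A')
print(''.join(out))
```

Execution trace: 'S' (try body) → 'Z' (except StopIteration) → 'A' (after the try/except). Output: SZA

Answer: SZA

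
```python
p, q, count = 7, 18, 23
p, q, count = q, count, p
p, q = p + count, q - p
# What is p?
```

Trace:
`p, q, count = 7, 18, 23` → p = 7; q = 18; count = 23
`p, q, count = q, count, p` → p = 18; q = 23; count = 7
`p, q = p + count, q - p` → p = 25; q = 5
So p = 25

Answer: 25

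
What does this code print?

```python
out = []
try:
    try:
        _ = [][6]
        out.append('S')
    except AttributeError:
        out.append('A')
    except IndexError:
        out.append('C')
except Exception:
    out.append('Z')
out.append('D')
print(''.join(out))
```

Execution trace: 'C' (inner except IndexError) → 'D' (after the try/except). Output: CD

Answer: CD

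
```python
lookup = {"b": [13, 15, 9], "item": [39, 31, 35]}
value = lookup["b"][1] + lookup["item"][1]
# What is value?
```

Trace:
`lookup = {"b": [13, 15, 9], "item": [39, 31, 35]}` → lookup = {'b': [13, 15, 9], 'item': [39, 31, 35]}
`value = lookup["b"][1] + lookup["item"][1]` → value = 46
So value = 46

Answer: 46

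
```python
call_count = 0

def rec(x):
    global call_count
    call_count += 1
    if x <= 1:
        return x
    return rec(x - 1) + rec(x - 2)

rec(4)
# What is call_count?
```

Calls(x) = 1 + Calls(x-1) + Calls(x-2); Calls(0)=Calls(1)=1. For x=4 this gives 9.

Answer: 9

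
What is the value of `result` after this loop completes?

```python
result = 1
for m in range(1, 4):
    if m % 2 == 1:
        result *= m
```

Product of odd numbers 1 to 3
`result` takes the values: 1 → 3

Answer: 3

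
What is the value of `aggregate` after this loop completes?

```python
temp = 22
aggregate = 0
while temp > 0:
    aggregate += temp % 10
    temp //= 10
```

Sum digits of 22
`aggregate` takes the values: 0 → 2 → 4

Answer: 4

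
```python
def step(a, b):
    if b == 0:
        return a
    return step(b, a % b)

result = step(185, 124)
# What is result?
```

step(185, 124) -> step(124, 61) -> step(61, 2) -> step(2, 1) -> step(1, 0) -> 1

Answer: 1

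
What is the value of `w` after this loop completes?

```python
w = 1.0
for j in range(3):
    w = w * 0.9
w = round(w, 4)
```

Exponential decay: 1.0 * 0.9^3
`w` takes the values: 1.0 → 0.9 → 0.81 → 0.729

Answer: 0.729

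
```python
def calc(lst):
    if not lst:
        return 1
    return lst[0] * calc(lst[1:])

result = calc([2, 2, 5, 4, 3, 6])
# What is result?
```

Product over [2, 2, 5, 4, 3, 6] = 2 * 2 * 5 * 4 * 3 * 6 = 1440

Answer: 1440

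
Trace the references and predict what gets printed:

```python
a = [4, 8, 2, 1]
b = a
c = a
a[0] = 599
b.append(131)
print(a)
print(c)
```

Key concept: multiple aliases.
Step by step:
`a = [4, 8, 2, 1]` → a = [4, 8, 2, 1]
`b = a` → b = [4, 8, 2, 1] (same object as a)
`c = a` → c = [4, 8, 2, 1] (same object as a, b)
`a[0] = 599` → a = [599, 8, 2, 1] (same object as b, c); b = [599, 8, 2, 1] (same object as a, c); c = [599, 8, 2, 1] (same object as a, b)
`b.append(131)` → a = [599, 8, 2, 1, 131] (same object as b, c); b = [599, 8, 2, 1, 131] (same object as a, c); c = [599, 8, 2, 1, 131] (same object as a, b)
`print(a)` → prints [599, 8, 2, 1, 131]
`print(c)` → prints [599, 8, 2, 1, 131]

Answer:
[599, 8, 2, 1, 131]
[599, 8, 2, 1, 131]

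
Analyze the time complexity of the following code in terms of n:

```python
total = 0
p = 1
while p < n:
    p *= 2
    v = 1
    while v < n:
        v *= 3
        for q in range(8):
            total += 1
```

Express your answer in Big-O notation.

Each loop level contributes: log n × log n × 1. Multiplying the contributions gives O(log² n).

Answer: O(log² n)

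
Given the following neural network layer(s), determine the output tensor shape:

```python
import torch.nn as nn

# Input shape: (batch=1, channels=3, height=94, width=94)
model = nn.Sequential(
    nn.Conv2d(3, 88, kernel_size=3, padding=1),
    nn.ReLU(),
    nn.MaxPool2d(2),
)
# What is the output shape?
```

Input: (1, 3, 94, 94) -> after Conv2d: (1, 88, 94, 94) -> after ReLU: (1, 88, 94, 94) -> Output: (1, 88, 47, 47)

Answer: (1, 88, 47, 47)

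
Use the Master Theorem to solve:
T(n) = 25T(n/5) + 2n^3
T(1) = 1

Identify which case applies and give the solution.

a=25, b=5, f(n)=2n^3. log_5(25) = 2. Since c=3 > 2 and the regularity condition holds (25(n/5)^3 = (25/5^3)n^3 with 25/5^3 < 1), Case 3 applies: T(n) = Θ(f(n)) = O(n^3).

Answer: O(n^3) - Case 3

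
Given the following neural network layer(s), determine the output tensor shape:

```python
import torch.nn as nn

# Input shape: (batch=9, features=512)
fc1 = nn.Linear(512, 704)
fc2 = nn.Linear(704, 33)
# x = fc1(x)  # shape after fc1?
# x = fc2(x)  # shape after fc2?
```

Input: (9, 512) -> after fc1: (9, 704) -> Output: (9, 33)

Answer: (9, 33)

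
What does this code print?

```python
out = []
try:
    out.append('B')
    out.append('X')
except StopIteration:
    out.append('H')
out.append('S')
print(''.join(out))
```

Execution trace: 'B' (try body) → 'X' (try body, no exception) → 'S' (after the try/except). Output: BXS

Answer: BXS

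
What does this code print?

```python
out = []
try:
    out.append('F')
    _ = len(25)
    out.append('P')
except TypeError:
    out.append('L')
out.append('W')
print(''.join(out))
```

Execution trace: 'F' (try body) → 'L' (except TypeError) → 'W' (after the try/except). Output: FLW

Answer: FLW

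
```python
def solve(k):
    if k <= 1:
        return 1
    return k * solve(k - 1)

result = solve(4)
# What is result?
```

solve(4) = 4 * 3 * 2 * 1 = 24

Answer: 24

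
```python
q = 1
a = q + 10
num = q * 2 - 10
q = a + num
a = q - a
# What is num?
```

Trace:
`q = 1` → q = 1
`a = q + 10` → a = 11
`num = q * 2 - 10` → num = -8
`q = a + num` → q = 3
`a = q - a` → a = -8
So num = -8

Answer: -8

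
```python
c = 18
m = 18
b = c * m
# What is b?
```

Trace:
`c = 18` → c = 18
`m = 18` → m = 18
`b = c * m` → b = 324
So b = 324

Answer: 324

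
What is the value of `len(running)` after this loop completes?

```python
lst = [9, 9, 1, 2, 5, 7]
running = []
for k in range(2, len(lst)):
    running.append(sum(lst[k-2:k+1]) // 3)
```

Number of 3-element averages
`running` takes the values: [] → [6] → [6, 4] → [6, 4, 2] → [6, 4, 2, 4]
So `len(running)` = 4

Answer: 4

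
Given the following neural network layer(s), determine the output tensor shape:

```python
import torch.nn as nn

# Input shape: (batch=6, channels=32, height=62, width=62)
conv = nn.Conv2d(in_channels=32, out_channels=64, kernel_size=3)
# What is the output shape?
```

Input: (6, 32, 62, 62) -> Output: (6, 64, 60, 60)

Answer: (6, 64, 60, 60)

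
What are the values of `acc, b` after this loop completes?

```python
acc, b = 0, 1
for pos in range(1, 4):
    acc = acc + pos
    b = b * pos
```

Sum and factorial of 1 to 3
`acc, b` takes the values: (0, 1) → (1, 1) → (3, 1) → (3, 2) → (6, 2) → (6, 6)

Answer: 6, 6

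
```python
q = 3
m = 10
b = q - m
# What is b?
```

Trace:
`q = 3` → q = 3
`m = 10` → m = 10
`b = q - m` → b = -7
So b = -7

Answer: -7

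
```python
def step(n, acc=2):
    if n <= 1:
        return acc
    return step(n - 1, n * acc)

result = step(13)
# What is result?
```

Accumulator trace (n, acc): (13, 2) -> (12, 26) -> (11, 312) -> (10, 3432) -> (9, 34320) -> (8, 308880) -> (7, 2471040) -> (6, 17297280) -> (5, 103783680) -> (4, 518918400) -> (3, 2075673600) -> (2, 6227020800) -> (1, 12454041600) -> return 12454041600

Answer: 12454041600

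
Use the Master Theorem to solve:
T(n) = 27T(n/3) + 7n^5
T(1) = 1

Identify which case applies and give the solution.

a=27, b=3, f(n)=7n^5. log_3(27) = 3. Since c=5 > 3 and the regularity condition holds (27(n/3)^5 = (27/3^5)n^5 with 27/3^5 < 1), Case 3 applies: T(n) = Θ(f(n)) = O(n^5).

Answer: O(n^5) - Case 3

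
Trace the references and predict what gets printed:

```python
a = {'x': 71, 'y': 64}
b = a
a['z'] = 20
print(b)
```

Key concept: dict aliasing.
Step by step:
`a = {'x': 71, 'y': 64}` → a = {'x': 71, 'y': 64}
`b = a` → b = {'x': 71, 'y': 64} (same object as a)
`a['z'] = 20` → a = {'x': 71, 'y': 64, 'z': 20} (same object as b); b = {'x': 71, 'y': 64, 'z': 20} (same object as a)
`print(b)` → prints {'x': 71, 'y': 64, 'z': 20}

Answer: {'x': 71, 'y': 64, 'z': 20}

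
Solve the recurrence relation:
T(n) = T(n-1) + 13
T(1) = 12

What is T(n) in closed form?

Unrolling: T(n) = T(1) + 13·(n-1) = 12 + 13(n-1) = 13n - 1.

Answer: T(n) = 13n - 1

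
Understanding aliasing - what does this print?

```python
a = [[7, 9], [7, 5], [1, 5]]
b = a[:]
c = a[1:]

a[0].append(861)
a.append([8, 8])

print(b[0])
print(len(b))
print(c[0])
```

Key concept: slice with nested mutation.
Step by step:
`a = [[7, 9], [7, 5], [1, 5]]` → a = [[7, 9], [7, 5], [1, 5]]
`b = a[:]` → b = [[7, 9], [7, 5], [1, 5]]
`c = a[1:]` → c = [[7, 5], [1, 5]]
`a[0].append(861)` → a = [[7, 9, 861], [7, 5], [1, 5]]; b = [[7, 9, 861], [7, 5], [1, 5]]
`a.append([8, 8])` → a = [[7, 9, 861], [7, 5], [1, 5], [8, 8]]
`print(b[0])` → prints [7, 9, 861]
`print(len(b))` → prints 3
`print(c[0])` → prints [7, 5]

Answer:
[7, 9, 861]
3
[7, 5]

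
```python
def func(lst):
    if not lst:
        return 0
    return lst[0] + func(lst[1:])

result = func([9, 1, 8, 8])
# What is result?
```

9 + 1 + 8 + 8 + 0 = 26

Answer: 26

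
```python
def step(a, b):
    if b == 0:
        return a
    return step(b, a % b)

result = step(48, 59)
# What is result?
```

step(48, 59) -> step(59, 48) -> step(48, 11) -> step(11, 4) -> step(4, 3) -> step(3, 1) -> step(1, 0) -> 1

Answer: 1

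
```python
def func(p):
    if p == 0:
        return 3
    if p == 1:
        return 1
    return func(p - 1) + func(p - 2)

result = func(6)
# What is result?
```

Build up from base cases: func(0)=3, func(1)=1, func(2)=4, func(3)=5, func(4)=9, func(5)=14, func(6)=23

Answer: 23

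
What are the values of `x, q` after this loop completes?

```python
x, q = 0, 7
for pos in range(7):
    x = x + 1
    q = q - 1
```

x goes 0→7, q goes 7→0
`x, q` takes the values: (0, 7) → (1, 7) → (1, 6) → (2, 6) → (2, 5) → (3, 5) → (3, 4) → (4, 4) → (4, 3) → (5, 3) → (5, 2) → (6, 2) → (6, 1) → (7, 1) → (7, 0)

Answer: 7, 0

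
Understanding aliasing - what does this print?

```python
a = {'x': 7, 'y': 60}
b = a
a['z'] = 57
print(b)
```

Key concept: dict aliasing.
Step by step:
`a = {'x': 7, 'y': 60}` → a = {'x': 7, 'y': 60}
`b = a` → b = {'x': 7, 'y': 60} (same object as a)
`a['z'] = 57` → a = {'x': 7, 'y': 60, 'z': 57} (same object as b); b = {'x': 7, 'y': 60, 'z': 57} (same object as a)
`print(b)` → prints {'x': 7, 'y': 60, 'z': 57}

Answer: {'x': 7, 'y': 60, 'z': 57}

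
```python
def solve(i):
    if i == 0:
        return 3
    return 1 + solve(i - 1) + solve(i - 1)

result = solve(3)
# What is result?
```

solve(i) = 1 + 2·solve(i-1), solve(0)=3. Closed form: (3+1)·2^3 - 1 = 31.

Answer: 31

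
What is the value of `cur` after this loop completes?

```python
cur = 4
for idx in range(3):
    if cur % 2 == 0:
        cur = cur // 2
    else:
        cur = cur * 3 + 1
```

Collatz-style transformation from 4
`cur` takes the values: 4 → 2 → 1 → 4

Answer: 4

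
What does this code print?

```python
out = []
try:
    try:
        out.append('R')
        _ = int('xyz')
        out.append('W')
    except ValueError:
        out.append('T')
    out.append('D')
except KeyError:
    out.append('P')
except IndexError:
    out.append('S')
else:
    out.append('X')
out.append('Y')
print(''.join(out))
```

Execution trace: 'R' (inner try body) → 'T' (inner except ValueError) → 'D' (try body, no exception) → 'X' (else) → 'Y' (after the try/except). Output: RTDXY

Answer: RTDXY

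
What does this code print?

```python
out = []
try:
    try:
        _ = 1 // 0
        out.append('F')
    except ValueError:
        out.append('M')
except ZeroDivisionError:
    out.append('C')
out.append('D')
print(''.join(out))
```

Execution trace: 'C' (outer except ZeroDivisionError) → 'D' (after the try/except). Output: CD

Answer: CD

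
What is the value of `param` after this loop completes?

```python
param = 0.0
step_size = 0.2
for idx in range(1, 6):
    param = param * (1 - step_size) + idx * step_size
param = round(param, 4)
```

Moving average with lr=0.2
`param` takes the values: 0.0 → 0.2 → 0.56 → 1.048 → 1.6384 → 2.31072 → 2.3107

Answer: 2.3107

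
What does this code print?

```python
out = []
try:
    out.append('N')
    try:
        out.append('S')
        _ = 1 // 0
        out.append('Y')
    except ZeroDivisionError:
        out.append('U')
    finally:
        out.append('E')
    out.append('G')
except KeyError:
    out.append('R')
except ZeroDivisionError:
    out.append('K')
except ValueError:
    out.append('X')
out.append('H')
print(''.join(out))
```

Execution trace: 'N' (try body) → 'S' (inner try body) → 'U' (inner except ZeroDivisionError) → 'E' (inner finally) → 'G' (try body, no exception) → 'H' (after the try/except). Output: NSUEGH

Answer: NSUEGH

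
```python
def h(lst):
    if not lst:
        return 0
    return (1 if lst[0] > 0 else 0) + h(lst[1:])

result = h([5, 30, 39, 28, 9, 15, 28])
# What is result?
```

Count of positive elements in [5, 30, 39, 28, 9, 15, 28] = 7

Answer: 7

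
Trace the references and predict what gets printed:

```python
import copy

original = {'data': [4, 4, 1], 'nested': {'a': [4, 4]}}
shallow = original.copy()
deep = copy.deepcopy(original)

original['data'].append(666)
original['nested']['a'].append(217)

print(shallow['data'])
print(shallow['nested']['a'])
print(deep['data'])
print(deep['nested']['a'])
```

Key concept: comparing shallow vs deep copy.
Step by step:
`original = {'data': [4, 4, 1], 'nested': {'a': [4, 4]}}` → original = {'data': [4, 4, 1], 'nested': {'a': [4, 4]}}
`shallow = original.copy()` → shallow = {'data': [4, 4, 1], 'nested': {'a': [4, 4]}}
`deep = copy.deepcopy(original)` → deep = {'data': [4, 4, 1], 'nested': {'a': [4, 4]}}
`original['data'].append(666)` → original = {'data': [4, 4, 1, 666], 'nested': {'a': [4, 4]}}; shallow = {'data': [4, 4, 1, 666], 'nested': {'a': [4, 4]}}
`original['nested']['a'].append(217)` → original = {'data': [4, 4, 1, 666], 'nested': {'a': [4, 4, 217]}}; shallow = {'data': [4, 4, 1, 666], 'nested': {'a': [4, 4, 217]}}
`print(shallow['data'])` → prints [4, 4, 1, 666]
`print(shallow['nested']['a'])` → prints [4, 4, 217]
`print(deep['data'])` → prints [4, 4, 1]
`print(deep['nested']['a'])` → prints [4, 4]

Answer:
[4, 4, 1, 666]
[4, 4, 217]
[4, 4, 1]
[4, 4]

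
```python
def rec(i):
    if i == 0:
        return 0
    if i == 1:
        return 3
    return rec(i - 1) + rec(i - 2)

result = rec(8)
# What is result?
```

Build up from base cases: rec(0)=0, rec(1)=3, rec(2)=3, rec(3)=6, rec(4)=9, rec(5)=15, rec(6)=24, ..., rec(8)=63

Answer: 63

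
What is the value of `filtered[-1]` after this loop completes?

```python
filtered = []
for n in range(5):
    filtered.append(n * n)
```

Last element of squares 0 to 4
`filtered` takes the values: [] → [0] → [0, 1] → [0, 1, 4] → [0, 1, 4, 9] → [0, 1, 4, 9, 16]
So `filtered[-1]` = 16

Answer: 16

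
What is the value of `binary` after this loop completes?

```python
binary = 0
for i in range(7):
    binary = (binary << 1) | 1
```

Build 7 consecutive 1-bits: 0b1111111
`binary` takes the values: 0 → 1 → 3 → 7 → 15 → 31 → 63 → 127

Answer: 127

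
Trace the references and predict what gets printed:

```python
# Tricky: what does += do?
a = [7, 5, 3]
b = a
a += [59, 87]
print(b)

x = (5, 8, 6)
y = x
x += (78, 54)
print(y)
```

Key concept: += behavior differs for mutable vs immutable.
Step by step:
`a = [7, 5, 3]` → a = [7, 5, 3]
`b = a` → b = [7, 5, 3] (same object as a)
`a += [59, 87]` → a = [7, 5, 3, 59, 87] (same object as b); b = [7, 5, 3, 59, 87] (same object as a)
`print(b)` → prints [7, 5, 3, 59, 87]
`x = (5, 8, 6)` → x = (5, 8, 6)
`y = x` → y = (5, 8, 6)
`x += (78, 54)` → x = (5, 8, 6, 78, 54)
`print(y)` → prints (5, 8, 6)

Answer:
[7, 5, 3, 59, 87]
(5, 8, 6)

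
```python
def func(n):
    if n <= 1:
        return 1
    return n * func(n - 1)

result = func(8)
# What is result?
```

func(8) = 8 * 7 * 6 * 5 * 4 * 3 * 2 * 1 = 40320

Answer: 40320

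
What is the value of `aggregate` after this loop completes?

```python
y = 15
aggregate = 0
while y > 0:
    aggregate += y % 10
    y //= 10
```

Sum digits of 15
`aggregate` takes the values: 0 → 5 → 6

Answer: 6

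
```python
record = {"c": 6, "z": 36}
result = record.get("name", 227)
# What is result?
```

Trace:
`record = {"c": 6, "z": 36}` → record = {'c': 6, 'z': 36}
`result = record.get("name", 227)` → result = 227
So result = 227

Answer: 227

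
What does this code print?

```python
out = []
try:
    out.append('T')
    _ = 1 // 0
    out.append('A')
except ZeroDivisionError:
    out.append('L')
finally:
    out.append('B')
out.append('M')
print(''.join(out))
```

Execution trace: 'T' (try body) → 'L' (except ZeroDivisionError) → 'B' (finally) → 'M' (after the try/except). Output: TLBM

Answer: TLBM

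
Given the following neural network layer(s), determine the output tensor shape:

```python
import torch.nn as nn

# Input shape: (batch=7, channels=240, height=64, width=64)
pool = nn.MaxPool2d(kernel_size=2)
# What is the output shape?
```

Input: (7, 240, 64, 64) -> Output: (7, 240, 32, 32)

Answer: (7, 240, 32, 32)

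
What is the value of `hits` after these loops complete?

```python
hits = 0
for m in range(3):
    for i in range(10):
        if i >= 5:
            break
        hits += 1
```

Inner breaks at 5, outer runs 3 times
`hits` takes the values: 0 → 1 → 2 → 3 → 4 → 5 → 6 → 7 → 8 → 9 → 10 → 11 → 12 → 13 → 14 → 15

Answer: 15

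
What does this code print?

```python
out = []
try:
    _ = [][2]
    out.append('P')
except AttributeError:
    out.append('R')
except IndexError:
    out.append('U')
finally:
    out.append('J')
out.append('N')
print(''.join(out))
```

Execution trace: 'U' (except IndexError) → 'J' (finally) → 'N' (after the try/except). Output: UJN

Answer: UJN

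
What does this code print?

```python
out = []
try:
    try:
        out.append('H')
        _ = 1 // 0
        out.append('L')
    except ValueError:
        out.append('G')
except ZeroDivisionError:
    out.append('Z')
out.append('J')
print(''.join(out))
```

Execution trace: 'H' (try body) → 'Z' (outer except ZeroDivisionError) → 'J' (after the try/except). Output: HZJ

Answer: HZJ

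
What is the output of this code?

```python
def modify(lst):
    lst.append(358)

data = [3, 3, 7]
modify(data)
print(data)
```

Key concept: function modifies passed list.
Step by step:
`data = [3, 3, 7]` → data = [3, 3, 7]
`modify(data)` → data = [3, 3, 7, 358]
`print(data)` → prints [3, 3, 7, 358]

Answer: [3, 3, 7, 358]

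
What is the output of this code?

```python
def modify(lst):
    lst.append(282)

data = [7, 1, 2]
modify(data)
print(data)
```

Key concept: function modifies passed list.
Step by step:
`data = [7, 1, 2]` → data = [7, 1, 2]
`modify(data)` → data = [7, 1, 2, 282]
`print(data)` → prints [7, 1, 2, 282]

Answer: [7, 1, 2, 282]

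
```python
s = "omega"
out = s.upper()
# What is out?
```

Trace:
`s = "omega"` → s = 'omega'
`out = s.upper()` → out = 'OMEGA'
So out = 'OMEGA'

Answer: 'OMEGA'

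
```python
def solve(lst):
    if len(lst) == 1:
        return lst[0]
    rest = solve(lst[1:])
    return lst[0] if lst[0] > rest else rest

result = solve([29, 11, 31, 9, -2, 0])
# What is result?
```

Recursive max over [29, 11, 31, 9, -2, 0] = 31

Answer: 31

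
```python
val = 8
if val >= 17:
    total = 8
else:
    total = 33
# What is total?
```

Trace:
`val = 8` → val = 8
`if val >= 17: ...` → val >= 17 is False, take else branch → total = 33
So total = 33

Answer: 33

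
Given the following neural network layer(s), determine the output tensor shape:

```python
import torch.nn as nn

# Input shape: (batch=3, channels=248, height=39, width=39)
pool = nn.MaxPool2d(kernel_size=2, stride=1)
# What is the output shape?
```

Input: (3, 248, 39, 39) -> Output: (3, 248, 38, 38)

Answer: (3, 248, 38, 38)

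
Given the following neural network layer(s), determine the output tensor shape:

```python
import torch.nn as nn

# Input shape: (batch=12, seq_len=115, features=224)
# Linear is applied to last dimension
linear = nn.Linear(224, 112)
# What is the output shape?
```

Input: (12, 115, 224) -> Output: (12, 115, 112)

Answer: (12, 115, 112)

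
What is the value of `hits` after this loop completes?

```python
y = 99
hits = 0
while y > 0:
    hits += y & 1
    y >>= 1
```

Count set bits in 99 (binary: 0b1100011)
`hits` takes the values: 0 → 1 → 2 → 3 → 4

Answer: 4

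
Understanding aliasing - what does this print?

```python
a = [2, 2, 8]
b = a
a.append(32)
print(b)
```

Key concept: basic list aliasing.
Step by step:
`a = [2, 2, 8]` → a = [2, 2, 8]
`b = a` → b = [2, 2, 8] (same object as a)
`a.append(32)` → a = [2, 2, 8, 32] (same object as b); b = [2, 2, 8, 32] (same object as a)
`print(b)` → prints [2, 2, 8, 32]

Answer: [2, 2, 8, 32]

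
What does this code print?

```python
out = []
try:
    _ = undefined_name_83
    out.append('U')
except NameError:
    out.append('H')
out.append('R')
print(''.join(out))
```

Execution trace: 'H' (except NameError) → 'R' (after the try/except). Output: HR

Answer: HR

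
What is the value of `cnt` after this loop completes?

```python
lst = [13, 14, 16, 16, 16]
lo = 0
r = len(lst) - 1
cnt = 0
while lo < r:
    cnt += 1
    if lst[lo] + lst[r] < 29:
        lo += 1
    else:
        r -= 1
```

Steps to find pair summing to 29
`cnt` takes the values: 0 → 1 → 2 → 3 → 4

Answer: 4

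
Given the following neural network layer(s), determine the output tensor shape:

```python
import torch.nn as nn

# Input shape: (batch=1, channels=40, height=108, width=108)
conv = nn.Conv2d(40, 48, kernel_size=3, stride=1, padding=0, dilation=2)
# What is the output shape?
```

Input: (1, 40, 108, 108) -> Output: (1, 48, 104, 104)

Answer: (1, 48, 104, 104)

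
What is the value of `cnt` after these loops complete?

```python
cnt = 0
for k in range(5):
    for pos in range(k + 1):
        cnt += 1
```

Triangle: 1 + 2 + ... + 5
`cnt` takes the values: 0 → 1 → 2 → 3 → 4 → 5 → 6 → 7 → 8 → 9 → 10 → 11 → 12 → 13 → 14 → 15

Answer: 15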